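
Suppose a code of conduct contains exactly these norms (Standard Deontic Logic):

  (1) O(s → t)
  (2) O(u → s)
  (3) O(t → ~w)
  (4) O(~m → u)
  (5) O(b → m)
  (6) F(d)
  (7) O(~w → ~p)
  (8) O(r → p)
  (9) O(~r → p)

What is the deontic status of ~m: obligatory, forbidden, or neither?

Forbidden

By case analysis on r: premise 8 gives O(r → p) and premise 9 gives O(~r → p), so O(p) either way.
The contrapositive of premise 7 (O(~w → ~p)) is O(p → w), and O(p) is already established, so O(w).
Premise 3, O(t → ~w), contraposes to O(w → ~t); with O(w) we get O(~t).
Premise 1, O(s → t), contraposes to O(~t → ~s); with O(~t) we get O(~s).
Premise 2 is O(u → s); contrapositively O(~s → ~u). Since O(~s) holds, K gives O(~u).
Premise 4 is O(~m → u); contrapositively O(~u → m). Since O(~u) holds, K gives O(m).
Premises 5, 6 do not contribute to this derivation.
Thus O(m), which is F(~m): ~m is forbidden.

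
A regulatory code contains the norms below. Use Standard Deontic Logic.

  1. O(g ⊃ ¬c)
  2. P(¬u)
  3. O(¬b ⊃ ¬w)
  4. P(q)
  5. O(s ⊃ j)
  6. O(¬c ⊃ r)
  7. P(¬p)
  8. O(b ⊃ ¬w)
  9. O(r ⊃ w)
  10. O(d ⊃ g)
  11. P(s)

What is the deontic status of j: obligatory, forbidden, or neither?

Premise 5 is O(s ⊃ j), but O(s) is not derivable from the premises (the permission P(s) asserts only ¬O(¬s), not O(s)), so it does not yield O(j).
No premise or chain of K-axiom applications forces O(j), and none forces O(¬j). So j is neither obligatory nor forbidden under these norms.

Neither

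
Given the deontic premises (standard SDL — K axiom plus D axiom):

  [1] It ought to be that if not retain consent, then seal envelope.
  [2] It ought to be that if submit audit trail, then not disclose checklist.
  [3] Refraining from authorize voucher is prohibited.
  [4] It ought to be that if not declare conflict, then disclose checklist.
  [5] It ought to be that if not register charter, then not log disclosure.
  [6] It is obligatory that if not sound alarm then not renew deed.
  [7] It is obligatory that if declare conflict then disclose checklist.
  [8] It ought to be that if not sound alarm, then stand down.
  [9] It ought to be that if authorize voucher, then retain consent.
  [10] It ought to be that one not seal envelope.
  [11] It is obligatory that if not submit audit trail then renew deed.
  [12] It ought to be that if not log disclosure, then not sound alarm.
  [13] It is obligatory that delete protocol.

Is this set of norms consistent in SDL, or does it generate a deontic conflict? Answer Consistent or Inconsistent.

Premise 1 is O(¬retain_consent → seal_envelope), but O(¬retain_consent) is not derivable from the premises, so it does not yield O(seal_envelope).
So O(seal_envelope) is not derivable, and the apparent clash with O(¬seal_envelope) does not arise.
A world satisfying every obligation exists (e.g. authorize_voucher=true, declare_conflict=false, delete_protocol=true, disclose_checklist=true, log_disclosure=true, register_charter=true, renew_deed=true, retain_consent=true, seal_envelope=false, sound_alarm=true, stand_down=false, submit_audit_trail=false); no atom is both obligatory and forbidden, so the set is consistent.

Consistent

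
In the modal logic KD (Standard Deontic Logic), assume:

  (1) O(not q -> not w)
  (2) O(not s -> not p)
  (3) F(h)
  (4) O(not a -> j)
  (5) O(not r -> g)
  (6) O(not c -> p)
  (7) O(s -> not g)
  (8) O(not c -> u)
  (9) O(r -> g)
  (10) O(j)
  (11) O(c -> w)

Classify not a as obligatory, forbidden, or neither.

Neither

Premise 4 is O(not a -> j); even if O(j) held, inferring O(not a) would be affirming the consequent — invalid.
No premise or chain of K-axiom applications forces O(not a), and none forces O(a). So not a is neither obligatory nor forbidden under these norms.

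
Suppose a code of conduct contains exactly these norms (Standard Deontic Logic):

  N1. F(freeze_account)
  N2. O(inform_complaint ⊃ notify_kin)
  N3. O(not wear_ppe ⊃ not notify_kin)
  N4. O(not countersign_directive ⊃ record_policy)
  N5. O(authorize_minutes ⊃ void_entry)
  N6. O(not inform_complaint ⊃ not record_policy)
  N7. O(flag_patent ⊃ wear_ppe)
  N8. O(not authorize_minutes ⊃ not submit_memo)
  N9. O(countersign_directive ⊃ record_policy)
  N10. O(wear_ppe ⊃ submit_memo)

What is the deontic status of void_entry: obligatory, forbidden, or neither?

Premises 9 and 4 cover both cases: O(countersign_directive ⊃ record_policy) and O(not countersign_directive ⊃ record_policy). Since countersign_directive ∨ not countersign_directive is a tautology, O(record_policy) follows.
Premise 6 is O(not inform_complaint ⊃ not record_policy); contrapositively O(record_policy ⊃ inform_complaint). Since O(record_policy) holds, K gives O(inform_complaint).
From O(inform_complaint) and premise 2, O(inform_complaint ⊃ notify_kin), we obtain O(notify_kin).
The contrapositive of premise 3 (O(not wear_ppe ⊃ not notify_kin)) is O(notify_kin ⊃ wear_ppe), and O(notify_kin) is already established, so O(wear_ppe).
Applying K to premise 10 (O(wear_ppe ⊃ submit_memo)) and O(wear_ppe) yields O(submit_memo).
The contrapositive of premise 8 (O(not authorize_minutes ⊃ not submit_memo)) is O(submit_memo ⊃ authorize_minutes), and O(submit_memo) is already established, so O(authorize_minutes).
From O(authorize_minutes) and premise 5, O(authorize_minutes ⊃ void_entry), we obtain O(void_entry).
Premises 1, 7 do not contribute to this derivation.
Hence void_entry is obligatory.

Obligatory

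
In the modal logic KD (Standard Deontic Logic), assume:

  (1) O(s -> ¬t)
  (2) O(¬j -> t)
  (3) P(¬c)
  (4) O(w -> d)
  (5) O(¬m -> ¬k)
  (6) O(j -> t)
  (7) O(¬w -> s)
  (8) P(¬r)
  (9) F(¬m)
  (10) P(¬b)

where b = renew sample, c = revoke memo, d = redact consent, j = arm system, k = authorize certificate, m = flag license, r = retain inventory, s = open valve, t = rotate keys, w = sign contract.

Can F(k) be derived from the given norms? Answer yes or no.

No

Premise 5 is O(¬m -> ¬k), but O(¬m) is not derivable from the premises, so it does not yield O(¬k).
No other premise forces O(¬k). An ideal world satisfying every premise can still have k true, so F(k) is not derivable.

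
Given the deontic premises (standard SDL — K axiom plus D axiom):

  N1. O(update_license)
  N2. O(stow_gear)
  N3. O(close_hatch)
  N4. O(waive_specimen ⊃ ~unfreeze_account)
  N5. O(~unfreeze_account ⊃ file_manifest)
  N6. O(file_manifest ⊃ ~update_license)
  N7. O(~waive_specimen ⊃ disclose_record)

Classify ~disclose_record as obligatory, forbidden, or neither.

Forbidden

Premise 1 gives O(update_license).
The contrapositive of premise 6 (O(file_manifest ⊃ ~update_license)) is O(update_license ⊃ ~file_manifest), and O(update_license) is already established, so O(~file_manifest).
Premise 5, O(~unfreeze_account ⊃ file_manifest), contraposes to O(~file_manifest ⊃ unfreeze_account); with O(~file_manifest) we get O(unfreeze_account).
Premise 4 is O(waive_specimen ⊃ ~unfreeze_account); contrapositively O(unfreeze_account ⊃ ~waive_specimen). Since O(unfreeze_account) holds, K gives O(~waive_specimen).
Applying K to premise 7 (O(~waive_specimen ⊃ disclose_record)) and O(~waive_specimen) yields O(disclose_record).
Premises 2, 3 do not contribute to this derivation.
Thus O(disclose_record), which is F(~disclose_record): ~disclose_record is forbidden.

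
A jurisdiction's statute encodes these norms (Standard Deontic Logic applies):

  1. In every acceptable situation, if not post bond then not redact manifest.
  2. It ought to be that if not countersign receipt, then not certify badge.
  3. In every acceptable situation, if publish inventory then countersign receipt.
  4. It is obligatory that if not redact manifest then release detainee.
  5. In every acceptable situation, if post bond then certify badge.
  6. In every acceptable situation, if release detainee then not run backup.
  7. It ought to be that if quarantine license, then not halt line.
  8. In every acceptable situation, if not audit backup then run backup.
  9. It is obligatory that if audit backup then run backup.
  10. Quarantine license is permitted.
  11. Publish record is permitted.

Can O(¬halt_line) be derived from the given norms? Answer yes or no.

Premise 7 is O(quarantine_license → ¬halt_line), but O(quarantine_license) is not derivable from the premises (the permission P(quarantine_license) asserts only ¬O(¬quarantine_license), not O(quarantine_license)), so it does not yield O(¬halt_line).
No other premise forces O(¬halt_line). An ideal world satisfying every premise can still have ¬halt_line false, so O(¬halt_line) is not derivable.

No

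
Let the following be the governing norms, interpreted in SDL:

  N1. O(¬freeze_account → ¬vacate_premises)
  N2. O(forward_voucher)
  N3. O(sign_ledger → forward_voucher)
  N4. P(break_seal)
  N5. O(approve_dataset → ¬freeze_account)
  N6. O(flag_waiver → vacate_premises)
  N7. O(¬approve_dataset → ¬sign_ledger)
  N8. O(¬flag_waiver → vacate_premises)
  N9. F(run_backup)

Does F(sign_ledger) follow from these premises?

Yes

Premises 6 and 8 cover both cases: O(flag_waiver → vacate_premises) and O(¬flag_waiver → vacate_premises). Since flag_waiver ∨ ¬flag_waiver is a tautology, O(vacate_premises) follows.
Premise 1, O(¬freeze_account → ¬vacate_premises), contraposes to O(vacate_premises → freeze_account); with O(vacate_premises) we get O(freeze_account).
Premise 5, O(approve_dataset → ¬freeze_account), contraposes to O(freeze_account → ¬approve_dataset); with O(freeze_account) we get O(¬approve_dataset).
Premise 7 is O(¬approve_dataset → ¬sign_ledger); since O(¬approve_dataset), deontic closure gives O(¬sign_ledger).
Premises 2, 3, 4, 9 do not contribute to this derivation.
So O(¬sign_ledger) holds, i.e. F(sign_ledger). The claim follows.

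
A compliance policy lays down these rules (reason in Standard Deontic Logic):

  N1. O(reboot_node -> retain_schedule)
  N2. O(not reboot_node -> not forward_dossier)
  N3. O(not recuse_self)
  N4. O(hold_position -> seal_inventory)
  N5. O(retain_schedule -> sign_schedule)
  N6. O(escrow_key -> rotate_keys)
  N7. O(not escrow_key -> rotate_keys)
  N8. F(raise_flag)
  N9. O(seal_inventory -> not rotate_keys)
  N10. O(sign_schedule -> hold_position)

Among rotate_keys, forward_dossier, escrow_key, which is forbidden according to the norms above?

forward_dossier

Premises 6 and 7 are O(escrow_key -> rotate_keys) and O(not escrow_key -> rotate_keys); every ideal world satisfies escrow_key or not escrow_key, so in either case rotate_keys holds — hence O(rotate_keys).
Premise 9, O(seal_inventory -> not rotate_keys), contraposes to O(rotate_keys -> not seal_inventory); with O(rotate_keys) we get O(not seal_inventory).
The contrapositive of premise 4 (O(hold_position -> seal_inventory)) is O(not seal_inventory -> not hold_position), and O(not seal_inventory) is already established, so O(not hold_position).
Premise 10, O(sign_schedule -> hold_position), contraposes to O(not hold_position -> not sign_schedule); with O(not hold_position) we get O(not sign_schedule).
Premise 5, O(retain_schedule -> sign_schedule), contraposes to O(not sign_schedule -> not retain_schedule); with O(not sign_schedule) we get O(not retain_schedule).
Premise 1, O(reboot_node -> retain_schedule), contraposes to O(not retain_schedule -> not reboot_node); with O(not retain_schedule) we get O(not reboot_node).
From O(not reboot_node) and premise 2, O(not reboot_node -> not forward_dossier), we obtain O(not forward_dossier).
So O(not forward_dossier) holds, i.e. forward_dossier is forbidden. None of the other listed options is forbidden under the premises.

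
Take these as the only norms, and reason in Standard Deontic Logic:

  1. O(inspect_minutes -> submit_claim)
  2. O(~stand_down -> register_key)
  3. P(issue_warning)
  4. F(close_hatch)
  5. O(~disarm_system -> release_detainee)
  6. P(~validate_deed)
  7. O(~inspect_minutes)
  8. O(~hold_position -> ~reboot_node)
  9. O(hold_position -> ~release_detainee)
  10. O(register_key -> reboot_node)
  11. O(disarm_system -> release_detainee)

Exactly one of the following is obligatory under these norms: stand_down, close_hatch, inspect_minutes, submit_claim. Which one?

Premises 5 and 11 cover both cases: O(~disarm_system -> release_detainee) and O(disarm_system -> release_detainee). Since ~disarm_system ∨ disarm_system is a tautology, O(release_detainee) follows.
Premise 9, O(hold_position -> ~release_detainee), contraposes to O(release_detainee -> ~hold_position); with O(release_detainee) we get O(~hold_position).
With premise 8, O(~hold_position -> ~reboot_node), the K-axiom yields O(~reboot_node).
Premise 10 is O(register_key -> reboot_node); contrapositively O(~reboot_node -> ~register_key). Since O(~reboot_node) holds, K gives O(~register_key).
The contrapositive of premise 2 (O(~stand_down -> register_key)) is O(~register_key -> stand_down), and O(~register_key) is already established, so O(stand_down).
So O(stand_down) holds — stand_down is obligatory. None of the other listed options is made obligatory by any chain of premises.

stand_down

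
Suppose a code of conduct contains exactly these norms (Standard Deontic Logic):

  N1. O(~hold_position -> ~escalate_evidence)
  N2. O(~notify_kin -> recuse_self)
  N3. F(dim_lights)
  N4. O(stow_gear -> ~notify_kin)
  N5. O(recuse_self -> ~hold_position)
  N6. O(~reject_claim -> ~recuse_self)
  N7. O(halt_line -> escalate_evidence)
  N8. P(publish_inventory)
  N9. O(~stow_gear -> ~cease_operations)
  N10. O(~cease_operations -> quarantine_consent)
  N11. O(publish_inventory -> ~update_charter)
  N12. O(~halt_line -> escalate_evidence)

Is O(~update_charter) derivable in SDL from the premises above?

Premise 11 is O(publish_inventory -> ~update_charter), but O(publish_inventory) is not derivable from the premises (the permission P(publish_inventory) asserts only ~O(~publish_inventory), not O(publish_inventory)), so it does not yield O(~update_charter).
No other premise forces O(~update_charter). An ideal world satisfying every premise can still have ~update_charter false, so O(~update_charter) is not derivable.

No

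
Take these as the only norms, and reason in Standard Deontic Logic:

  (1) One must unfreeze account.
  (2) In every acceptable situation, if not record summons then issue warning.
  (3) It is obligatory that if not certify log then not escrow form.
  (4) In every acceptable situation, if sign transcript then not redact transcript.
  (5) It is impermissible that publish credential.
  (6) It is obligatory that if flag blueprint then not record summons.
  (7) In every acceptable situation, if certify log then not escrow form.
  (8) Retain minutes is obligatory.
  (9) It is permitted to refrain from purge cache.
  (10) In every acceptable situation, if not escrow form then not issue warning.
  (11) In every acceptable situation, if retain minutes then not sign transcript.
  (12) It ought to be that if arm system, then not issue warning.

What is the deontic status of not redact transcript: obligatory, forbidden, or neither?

Neither

Premise 4 is O(sign_transcript → ¬redact_transcript), but O(sign_transcript) is not derivable from the premises, so it does not yield O(¬redact_transcript).
No premise or chain of K-axiom applications forces O(¬redact_transcript), and none forces O(redact_transcript). So ¬redact_transcript is neither obligatory nor forbidden under these norms.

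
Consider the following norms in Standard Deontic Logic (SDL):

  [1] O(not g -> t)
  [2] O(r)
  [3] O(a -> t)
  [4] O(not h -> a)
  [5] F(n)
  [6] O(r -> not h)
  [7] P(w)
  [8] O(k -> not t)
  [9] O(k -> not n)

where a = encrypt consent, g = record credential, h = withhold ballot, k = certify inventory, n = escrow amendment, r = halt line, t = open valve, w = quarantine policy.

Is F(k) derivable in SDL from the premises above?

Yes

From premise 2 we have O(r).
Premise 6 is O(r -> not h); since O(r), deontic closure gives O(not h).
From O(not h) and premise 4, O(not h -> a), we obtain O(a).
With premise 3, O(a -> t), the K-axiom yields O(t).
Premise 8, O(k -> not t), contraposes to O(t -> not k); with O(t) we get O(not k).
Premises 1, 5, 7, 9 do not contribute to this derivation.
So O(not k) holds, i.e. F(k). The claim follows.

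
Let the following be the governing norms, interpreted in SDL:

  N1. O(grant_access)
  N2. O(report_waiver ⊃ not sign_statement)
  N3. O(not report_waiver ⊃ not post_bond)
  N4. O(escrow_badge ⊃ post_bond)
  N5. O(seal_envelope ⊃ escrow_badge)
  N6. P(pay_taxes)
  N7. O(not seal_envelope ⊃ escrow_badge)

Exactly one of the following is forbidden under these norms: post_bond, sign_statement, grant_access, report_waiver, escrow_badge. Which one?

sign_statement

By case analysis on not seal_envelope: premise 7 gives O(not seal_envelope ⊃ escrow_badge) and premise 5 gives O(seal_envelope ⊃ escrow_badge), so O(escrow_badge) either way.
With premise 4, O(escrow_badge ⊃ post_bond), the K-axiom yields O(post_bond).
The contrapositive of premise 3 (O(not report_waiver ⊃ not post_bond)) is O(post_bond ⊃ report_waiver), and O(post_bond) is already established, so O(report_waiver).
Premise 2 is O(report_waiver ⊃ not sign_statement); since O(report_waiver), deontic closure gives O(not sign_statement).
So O(not sign_statement) holds, i.e. sign_statement is forbidden. None of the other listed options is forbidden under the premises.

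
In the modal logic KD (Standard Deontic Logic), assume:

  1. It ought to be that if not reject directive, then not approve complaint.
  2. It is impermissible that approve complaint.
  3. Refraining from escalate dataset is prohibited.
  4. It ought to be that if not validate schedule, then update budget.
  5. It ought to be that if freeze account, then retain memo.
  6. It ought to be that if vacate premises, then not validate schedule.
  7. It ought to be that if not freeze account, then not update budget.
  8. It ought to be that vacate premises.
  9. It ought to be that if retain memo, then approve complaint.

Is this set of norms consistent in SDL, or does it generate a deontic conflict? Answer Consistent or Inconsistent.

Premise 2 is F(approve_complaint), i.e. O(¬approve_complaint).
Premise 9, O(retain_memo → approve_complaint), contraposes to O(¬approve_complaint → ¬retain_memo); with O(¬approve_complaint) we get O(¬retain_memo).
The contrapositive of premise 5 (O(freeze_account → retain_memo)) is O(¬retain_memo → ¬freeze_account), and O(¬retain_memo) is already established, so O(¬freeze_account).
With premise 7, O(¬freeze_account → ¬update_budget), the K-axiom yields O(¬update_budget).
The contrapositive of premise 4 (O(¬validate_schedule → update_budget)) is O(¬update_budget → validate_schedule), and O(¬update_budget) is already established, so O(validate_schedule).
The contrapositive of premise 6 (O(vacate_premises → ¬validate_schedule)) is O(validate_schedule → ¬vacate_premises), and O(validate_schedule) is already established, so O(¬vacate_premises).
Yet premise 8 states O(vacate_premises).
We now have both O(¬vacate_premises) and O(vacate_premises) — vacate_premises is simultaneously obligatory and forbidden, violating the D-axiom.

Inconsistent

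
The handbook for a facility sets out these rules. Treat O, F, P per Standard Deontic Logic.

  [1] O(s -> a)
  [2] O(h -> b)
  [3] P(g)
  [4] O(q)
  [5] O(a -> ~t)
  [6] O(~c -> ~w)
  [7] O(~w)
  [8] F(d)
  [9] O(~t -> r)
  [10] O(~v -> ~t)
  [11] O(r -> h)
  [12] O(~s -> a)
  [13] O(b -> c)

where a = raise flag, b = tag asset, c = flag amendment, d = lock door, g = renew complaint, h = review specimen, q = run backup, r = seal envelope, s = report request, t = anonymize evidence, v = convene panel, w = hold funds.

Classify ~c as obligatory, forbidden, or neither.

Forbidden

By case analysis on s: premise 1 gives O(s -> a) and premise 12 gives O(~s -> a), so O(a) either way.
With premise 5, O(a -> ~t), the K-axiom yields O(~t).
With premise 9, O(~t -> r), the K-axiom yields O(r).
Applying K to premise 11 (O(r -> h)) and O(r) yields O(h).
With premise 2, O(h -> b), the K-axiom yields O(b).
With premise 13, O(b -> c), the K-axiom yields O(c).
Premises 3, 4, 6, 7, 8, 10 do not contribute to this derivation.
Thus O(c), which is F(~c): ~c is forbidden.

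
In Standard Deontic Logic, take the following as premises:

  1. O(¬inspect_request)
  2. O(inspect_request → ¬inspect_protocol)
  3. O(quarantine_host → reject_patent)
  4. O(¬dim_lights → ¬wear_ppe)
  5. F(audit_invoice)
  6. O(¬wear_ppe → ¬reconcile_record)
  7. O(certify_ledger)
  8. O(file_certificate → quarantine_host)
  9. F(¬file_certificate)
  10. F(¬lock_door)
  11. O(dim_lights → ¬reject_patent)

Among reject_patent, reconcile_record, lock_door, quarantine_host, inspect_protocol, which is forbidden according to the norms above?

Premise 9, F(¬file_certificate), is equivalent to O(file_certificate).
Premise 8 is O(file_certificate → quarantine_host); since O(file_certificate), deontic closure gives O(quarantine_host).
From O(quarantine_host) and premise 3, O(quarantine_host → reject_patent), we obtain O(reject_patent).
The contrapositive of premise 11 (O(dim_lights → ¬reject_patent)) is O(reject_patent → ¬dim_lights), and O(reject_patent) is already established, so O(¬dim_lights).
Applying K to premise 4 (O(¬dim_lights → ¬wear_ppe)) and O(¬dim_lights) yields O(¬wear_ppe).
Applying K to premise 6 (O(¬wear_ppe → ¬reconcile_record)) and O(¬wear_ppe) yields O(¬reconcile_record).
So O(¬reconcile_record) holds, i.e. reconcile_record is forbidden. None of the other listed options is forbidden under the premises.

reconcile_record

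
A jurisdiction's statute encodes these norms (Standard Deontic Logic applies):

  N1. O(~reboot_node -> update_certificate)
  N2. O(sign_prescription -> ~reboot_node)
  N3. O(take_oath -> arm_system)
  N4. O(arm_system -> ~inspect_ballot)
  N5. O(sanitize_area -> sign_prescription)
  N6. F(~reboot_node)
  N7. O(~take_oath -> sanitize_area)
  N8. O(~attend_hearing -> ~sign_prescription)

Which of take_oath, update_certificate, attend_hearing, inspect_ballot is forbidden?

Premise 6, F(~reboot_node), is equivalent to O(reboot_node).
Premise 2, O(sign_prescription -> ~reboot_node), contraposes to O(reboot_node -> ~sign_prescription); with O(reboot_node) we get O(~sign_prescription).
Premise 5 is O(sanitize_area -> sign_prescription); contrapositively O(~sign_prescription -> ~sanitize_area). Since O(~sign_prescription) holds, K gives O(~sanitize_area).
The contrapositive of premise 7 (O(~take_oath -> sanitize_area)) is O(~sanitize_area -> take_oath), and O(~sanitize_area) is already established, so O(take_oath).
Applying K to premise 3 (O(take_oath -> arm_system)) and O(take_oath) yields O(arm_system).
Applying K to premise 4 (O(arm_system -> ~inspect_ballot)) and O(arm_system) yields O(~inspect_ballot).
So O(~inspect_ballot) holds, i.e. inspect_ballot is forbidden. None of the other listed options is forbidden under the premises.

inspect_ballot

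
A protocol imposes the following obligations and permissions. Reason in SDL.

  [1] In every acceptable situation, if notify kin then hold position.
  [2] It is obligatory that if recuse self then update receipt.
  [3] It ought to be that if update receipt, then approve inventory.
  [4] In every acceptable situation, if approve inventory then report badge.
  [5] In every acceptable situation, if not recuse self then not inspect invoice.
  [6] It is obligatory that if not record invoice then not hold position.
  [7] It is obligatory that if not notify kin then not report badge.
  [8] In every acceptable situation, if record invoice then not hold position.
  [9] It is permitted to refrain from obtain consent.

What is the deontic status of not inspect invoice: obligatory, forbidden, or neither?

Premises 8 and 6 are O(record_invoice → ¬hold_position) and O(¬record_invoice → ¬hold_position); every ideal world satisfies record_invoice or ¬record_invoice, so in either case ¬hold_position holds — hence O(¬hold_position).
The contrapositive of premise 1 (O(notify_kin → hold_position)) is O(¬hold_position → ¬notify_kin), and O(¬hold_position) is already established, so O(¬notify_kin).
Applying K to premise 7 (O(¬notify_kin → ¬report_badge)) and O(¬notify_kin) yields O(¬report_badge).
The contrapositive of premise 4 (O(approve_inventory → report_badge)) is O(¬report_badge → ¬approve_inventory), and O(¬report_badge) is already established, so O(¬approve_inventory).
The contrapositive of premise 3 (O(update_receipt → approve_inventory)) is O(¬approve_inventory → ¬update_receipt), and O(¬approve_inventory) is already established, so O(¬update_receipt).
Premise 2 is O(recuse_self → update_receipt); contrapositively O(¬update_receipt → ¬recuse_self). Since O(¬update_receipt) holds, K gives O(¬recuse_self).
Applying K to premise 5 (O(¬recuse_self → ¬inspect_invoice)) and O(¬recuse_self) yields O(¬inspect_invoice).
Premise 9 does not contribute to this derivation.
Hence ¬inspect_invoice is obligatory.

Obligatory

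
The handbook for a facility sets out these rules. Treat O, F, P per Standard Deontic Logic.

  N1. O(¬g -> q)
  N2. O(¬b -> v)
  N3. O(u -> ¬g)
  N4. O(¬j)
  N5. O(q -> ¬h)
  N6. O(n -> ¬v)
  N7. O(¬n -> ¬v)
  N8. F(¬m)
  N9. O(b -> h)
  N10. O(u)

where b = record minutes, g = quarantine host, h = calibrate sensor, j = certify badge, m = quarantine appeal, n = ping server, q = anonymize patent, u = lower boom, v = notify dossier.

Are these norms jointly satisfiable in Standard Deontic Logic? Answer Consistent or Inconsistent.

Inconsistent

Premises 6 and 7 are O(n -> ¬v) and O(¬n -> ¬v); every ideal world satisfies n or ¬n, so in either case ¬v holds — hence O(¬v).
Premise 2, O(¬b -> v), contraposes to O(¬v -> b); with O(¬v) we get O(b).
From O(b) and premise 9, O(b -> h), we obtain O(h).
Premise 5, O(q -> ¬h), contraposes to O(h -> ¬q); with O(h) we get O(¬q).
Premise 1, O(¬g -> q), contraposes to O(¬q -> g); with O(¬q) we get O(g).
Premise 3, O(u -> ¬g), contraposes to O(g -> ¬u); with O(g) we get O(¬u).
But premise 10 directly asserts O(u).
We now have both O(¬u) and O(u) — u is simultaneously obligatory and forbidden, violating the D-axiom.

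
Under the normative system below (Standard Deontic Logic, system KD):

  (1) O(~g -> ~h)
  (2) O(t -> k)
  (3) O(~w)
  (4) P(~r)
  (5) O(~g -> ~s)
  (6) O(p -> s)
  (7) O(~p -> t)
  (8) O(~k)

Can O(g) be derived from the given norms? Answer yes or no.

Yes

From premise 8 we have O(~k).
Premise 2 is O(t -> k); contrapositively O(~k -> ~t). Since O(~k) holds, K gives O(~t).
Premise 7 is O(~p -> t); contrapositively O(~t -> p). Since O(~t) holds, K gives O(p).
Premise 6 is O(p -> s); since O(p), deontic closure gives O(s).
Premise 5 is O(~g -> ~s); contrapositively O(s -> g). Since O(s) holds, K gives O(g).
Premises 1, 3, 4 do not contribute to this derivation.
So O(g) follows.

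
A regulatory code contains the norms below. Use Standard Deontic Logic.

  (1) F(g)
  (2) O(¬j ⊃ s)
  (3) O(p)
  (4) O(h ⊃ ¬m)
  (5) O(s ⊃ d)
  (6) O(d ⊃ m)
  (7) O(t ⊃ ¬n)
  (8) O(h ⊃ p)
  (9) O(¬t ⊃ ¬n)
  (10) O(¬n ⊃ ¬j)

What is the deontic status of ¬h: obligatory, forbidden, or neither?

Obligatory

By case analysis on t: premise 7 gives O(t ⊃ ¬n) and premise 9 gives O(¬t ⊃ ¬n), so O(¬n) either way.
With premise 10, O(¬n ⊃ ¬j), the K-axiom yields O(¬j).
With premise 2, O(¬j ⊃ s), the K-axiom yields O(s).
Premise 5 is O(s ⊃ d); since O(s), deontic closure gives O(d).
Premise 6 is O(d ⊃ m); since O(d), deontic closure gives O(m).
Premise 4 is O(h ⊃ ¬m); contrapositively O(m ⊃ ¬h). Since O(m) holds, K gives O(¬h).
Premises 1, 3, 8 do not contribute to this derivation.
Hence ¬h is obligatory.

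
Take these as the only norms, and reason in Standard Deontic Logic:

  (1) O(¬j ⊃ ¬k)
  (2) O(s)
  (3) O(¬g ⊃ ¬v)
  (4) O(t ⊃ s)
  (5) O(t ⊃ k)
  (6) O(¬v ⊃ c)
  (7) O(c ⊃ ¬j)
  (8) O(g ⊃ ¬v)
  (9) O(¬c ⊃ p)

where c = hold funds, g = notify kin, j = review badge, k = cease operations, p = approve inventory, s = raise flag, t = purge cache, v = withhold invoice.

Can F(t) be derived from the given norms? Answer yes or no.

By case analysis on ¬g: premise 3 gives O(¬g ⊃ ¬v) and premise 8 gives O(g ⊃ ¬v), so O(¬v) either way.
From O(¬v) and premise 6, O(¬v ⊃ c), we obtain O(c).
With premise 7, O(c ⊃ ¬j), the K-axiom yields O(¬j).
From O(¬j) and premise 1, O(¬j ⊃ ¬k), we obtain O(¬k).
Premise 5, O(t ⊃ k), contraposes to O(¬k ⊃ ¬t); with O(¬k) we get O(¬t).
Premises 2, 4, 9 do not contribute to this derivation.
So O(¬t) holds, i.e. F(t). The claim follows.

Yes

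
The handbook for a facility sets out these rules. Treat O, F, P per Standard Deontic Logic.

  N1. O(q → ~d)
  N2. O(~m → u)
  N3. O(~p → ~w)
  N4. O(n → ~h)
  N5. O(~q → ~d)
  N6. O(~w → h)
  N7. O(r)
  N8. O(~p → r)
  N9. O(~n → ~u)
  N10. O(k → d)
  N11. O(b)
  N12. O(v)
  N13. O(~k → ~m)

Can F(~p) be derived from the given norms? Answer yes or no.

Premises 5 and 1 are O(~q → ~d) and O(q → ~d); every ideal world satisfies ~q or q, so in either case ~d holds — hence O(~d).
Premise 10, O(k → d), contraposes to O(~d → ~k); with O(~d) we get O(~k).
Applying K to premise 13 (O(~k → ~m)) and O(~k) yields O(~m).
Premise 2 is O(~m → u); since O(~m), deontic closure gives O(u).
The contrapositive of premise 9 (O(~n → ~u)) is O(u → n), and O(u) is already established, so O(n).
Applying K to premise 4 (O(n → ~h)) and O(n) yields O(~h).
Premise 6, O(~w → h), contraposes to O(~h → w); with O(~h) we get O(w).
Premise 3 is O(~p → ~w); contrapositively O(w → p). Since O(w) holds, K gives O(p).
Premises 7, 8, 11, 12 do not contribute to this derivation.
So O(p) holds, i.e. F(~p). The claim follows.

Yes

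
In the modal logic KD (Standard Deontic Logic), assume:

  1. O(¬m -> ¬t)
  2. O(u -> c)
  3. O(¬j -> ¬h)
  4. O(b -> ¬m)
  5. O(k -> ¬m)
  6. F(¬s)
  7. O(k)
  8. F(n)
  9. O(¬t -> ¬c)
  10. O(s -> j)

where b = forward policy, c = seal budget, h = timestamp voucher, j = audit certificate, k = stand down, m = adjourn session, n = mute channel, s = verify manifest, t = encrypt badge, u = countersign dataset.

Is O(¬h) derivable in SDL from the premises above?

Premise 3 is O(¬j -> ¬h), but O(¬j) is not derivable from the premises, so it does not yield O(¬h).
No other premise forces O(¬h). An ideal world satisfying every premise can still have ¬h false, so O(¬h) is not derivable.

No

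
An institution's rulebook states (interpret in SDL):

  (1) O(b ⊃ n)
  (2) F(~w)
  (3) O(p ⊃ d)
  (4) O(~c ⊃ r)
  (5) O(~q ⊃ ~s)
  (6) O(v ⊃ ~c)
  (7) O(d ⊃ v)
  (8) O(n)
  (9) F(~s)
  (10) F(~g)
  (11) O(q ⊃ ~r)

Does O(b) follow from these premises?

No

Premise 1 is O(b ⊃ n); even if O(n) held, inferring O(b) would be affirming the consequent — invalid.
No other premise forces O(b). An ideal world satisfying every premise can still have b false, so O(b) is not derivable.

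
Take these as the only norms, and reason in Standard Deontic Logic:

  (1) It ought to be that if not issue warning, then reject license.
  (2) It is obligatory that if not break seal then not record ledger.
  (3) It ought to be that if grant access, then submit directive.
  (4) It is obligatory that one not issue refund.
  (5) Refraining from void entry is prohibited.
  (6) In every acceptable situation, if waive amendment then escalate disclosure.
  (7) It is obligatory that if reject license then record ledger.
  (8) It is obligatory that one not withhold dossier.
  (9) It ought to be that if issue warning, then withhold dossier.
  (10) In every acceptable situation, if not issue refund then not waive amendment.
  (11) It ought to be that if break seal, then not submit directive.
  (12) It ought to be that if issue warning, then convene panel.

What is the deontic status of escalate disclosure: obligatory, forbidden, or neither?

Premise 6 is O(waive_amendment → escalate_disclosure), but O(waive_amendment) is not derivable from the premises, so it does not yield O(escalate_disclosure).
No premise or chain of K-axiom applications forces O(escalate_disclosure), and none forces O(¬escalate_disclosure). So escalate_disclosure is neither obligatory nor forbidden under these norms.

Neither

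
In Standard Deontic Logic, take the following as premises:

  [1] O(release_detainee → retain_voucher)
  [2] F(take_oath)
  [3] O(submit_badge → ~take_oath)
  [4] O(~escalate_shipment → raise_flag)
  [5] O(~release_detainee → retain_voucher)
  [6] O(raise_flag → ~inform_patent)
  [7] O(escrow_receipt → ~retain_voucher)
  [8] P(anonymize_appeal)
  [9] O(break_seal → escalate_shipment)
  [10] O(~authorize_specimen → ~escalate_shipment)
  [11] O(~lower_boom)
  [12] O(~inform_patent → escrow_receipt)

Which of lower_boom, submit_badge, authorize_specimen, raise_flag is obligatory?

By case analysis on release_detainee: premise 1 gives O(release_detainee → retain_voucher) and premise 5 gives O(~release_detainee → retain_voucher), so O(retain_voucher) either way.
Premise 7, O(escrow_receipt → ~retain_voucher), contraposes to O(retain_voucher → ~escrow_receipt); with O(retain_voucher) we get O(~escrow_receipt).
Premise 12 is O(~inform_patent → escrow_receipt); contrapositively O(~escrow_receipt → inform_patent). Since O(~escrow_receipt) holds, K gives O(inform_patent).
Premise 6, O(raise_flag → ~inform_patent), contraposes to O(inform_patent → ~raise_flag); with O(inform_patent) we get O(~raise_flag).
Premise 4, O(~escalate_shipment → raise_flag), contraposes to O(~raise_flag → escalate_shipment); with O(~raise_flag) we get O(escalate_shipment).
The contrapositive of premise 10 (O(~authorize_specimen → ~escalate_shipment)) is O(escalate_shipment → authorize_specimen), and O(escalate_shipment) is already established, so O(authorize_specimen).
So O(authorize_specimen) holds — authorize_specimen is obligatory. None of the other listed options is made obligatory by any chain of premises.

authorize_specimen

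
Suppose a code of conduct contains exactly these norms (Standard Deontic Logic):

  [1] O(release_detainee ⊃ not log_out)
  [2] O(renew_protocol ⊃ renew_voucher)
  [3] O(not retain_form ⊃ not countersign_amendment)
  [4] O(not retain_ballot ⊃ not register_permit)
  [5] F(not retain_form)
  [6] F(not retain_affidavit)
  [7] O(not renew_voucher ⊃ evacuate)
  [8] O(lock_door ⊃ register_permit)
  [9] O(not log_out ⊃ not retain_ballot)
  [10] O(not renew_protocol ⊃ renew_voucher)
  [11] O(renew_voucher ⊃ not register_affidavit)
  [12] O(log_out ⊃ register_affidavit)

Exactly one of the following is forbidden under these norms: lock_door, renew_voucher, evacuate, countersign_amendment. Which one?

Premises 10 and 2 cover both cases: O(not renew_protocol ⊃ renew_voucher) and O(renew_protocol ⊃ renew_voucher). Since not renew_protocol ∨ renew_protocol is a tautology, O(renew_voucher) follows.
Premise 11 is O(renew_voucher ⊃ not register_affidavit); since O(renew_voucher), deontic closure gives O(not register_affidavit).
The contrapositive of premise 12 (O(log_out ⊃ register_affidavit)) is O(not register_affidavit ⊃ not log_out), and O(not register_affidavit) is already established, so O(not log_out).
With premise 9, O(not log_out ⊃ not retain_ballot), the K-axiom yields O(not retain_ballot).
Premise 4 is O(not retain_ballot ⊃ not register_permit); since O(not retain_ballot), deontic closure gives O(not register_permit).
Premise 8, O(lock_door ⊃ register_permit), contraposes to O(not register_permit ⊃ not lock_door); with O(not register_permit) we get O(not lock_door).
So O(not lock_door) holds, i.e. lock_door is forbidden. None of the other listed options is forbidden under the premises.

lock_door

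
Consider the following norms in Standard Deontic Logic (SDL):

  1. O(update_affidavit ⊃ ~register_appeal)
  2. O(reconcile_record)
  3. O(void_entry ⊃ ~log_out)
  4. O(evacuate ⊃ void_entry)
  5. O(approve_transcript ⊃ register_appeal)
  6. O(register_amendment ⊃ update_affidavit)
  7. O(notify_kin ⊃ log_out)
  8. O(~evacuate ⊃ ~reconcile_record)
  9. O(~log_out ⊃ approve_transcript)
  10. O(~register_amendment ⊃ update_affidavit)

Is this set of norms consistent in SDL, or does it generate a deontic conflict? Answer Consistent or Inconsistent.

By case analysis on register_amendment: premise 6 gives O(register_amendment ⊃ update_affidavit) and premise 10 gives O(~register_amendment ⊃ update_affidavit), so O(update_affidavit) either way.
From O(update_affidavit) and premise 1, O(update_affidavit ⊃ ~register_appeal), we obtain O(~register_appeal).
The contrapositive of premise 5 (O(approve_transcript ⊃ register_appeal)) is O(~register_appeal ⊃ ~approve_transcript), and O(~register_appeal) is already established, so O(~approve_transcript).
Premise 9, O(~log_out ⊃ approve_transcript), contraposes to O(~approve_transcript ⊃ log_out); with O(~approve_transcript) we get O(log_out).
The contrapositive of premise 3 (O(void_entry ⊃ ~log_out)) is O(log_out ⊃ ~void_entry), and O(log_out) is already established, so O(~void_entry).
Premise 4 is O(evacuate ⊃ void_entry); contrapositively O(~void_entry ⊃ ~evacuate). Since O(~void_entry) holds, K gives O(~evacuate).
With premise 8, O(~evacuate ⊃ ~reconcile_record), the K-axiom yields O(~reconcile_record).
However, premise 2 gives O(reconcile_record).
We now have both O(~reconcile_record) and O(reconcile_record) — reconcile_record is simultaneously obligatory and forbidden, violating the D-axiom.

Inconsistent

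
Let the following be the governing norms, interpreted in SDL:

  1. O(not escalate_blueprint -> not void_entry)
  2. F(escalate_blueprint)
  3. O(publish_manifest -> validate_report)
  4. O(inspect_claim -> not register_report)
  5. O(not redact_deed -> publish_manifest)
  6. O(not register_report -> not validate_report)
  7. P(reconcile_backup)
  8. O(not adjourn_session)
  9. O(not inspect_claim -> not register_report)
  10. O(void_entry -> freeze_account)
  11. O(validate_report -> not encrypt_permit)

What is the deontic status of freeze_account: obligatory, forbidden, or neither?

Premise 10 is O(void_entry -> freeze_account), but O(void_entry) is not derivable from the premises, so it does not yield O(freeze_account).
No premise or chain of K-axiom applications forces O(freeze_account), and none forces O(not freeze_account). So freeze_account is neither obligatory nor forbidden under these norms.

Neither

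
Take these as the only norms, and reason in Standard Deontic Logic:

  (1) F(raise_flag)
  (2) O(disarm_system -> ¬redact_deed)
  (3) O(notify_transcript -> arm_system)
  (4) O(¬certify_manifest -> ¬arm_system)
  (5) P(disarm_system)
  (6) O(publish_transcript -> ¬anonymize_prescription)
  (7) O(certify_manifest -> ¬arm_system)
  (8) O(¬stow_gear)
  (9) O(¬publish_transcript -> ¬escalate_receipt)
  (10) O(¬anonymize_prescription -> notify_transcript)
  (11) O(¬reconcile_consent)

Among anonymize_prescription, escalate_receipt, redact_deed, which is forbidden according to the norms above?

escalate_receipt

Premises 7 and 4 cover both cases: O(certify_manifest -> ¬arm_system) and O(¬certify_manifest -> ¬arm_system). Since certify_manifest ∨ ¬certify_manifest is a tautology, O(¬arm_system) follows.
Premise 3 is O(notify_transcript -> arm_system); contrapositively O(¬arm_system -> ¬notify_transcript). Since O(¬arm_system) holds, K gives O(¬notify_transcript).
The contrapositive of premise 10 (O(¬anonymize_prescription -> notify_transcript)) is O(¬notify_transcript -> anonymize_prescription), and O(¬notify_transcript) is already established, so O(anonymize_prescription).
Premise 6, O(publish_transcript -> ¬anonymize_prescription), contraposes to O(anonymize_prescription -> ¬publish_transcript); with O(anonymize_prescription) we get O(¬publish_transcript).
With premise 9, O(¬publish_transcript -> ¬escalate_receipt), the K-axiom yields O(¬escalate_receipt).
So O(¬escalate_receipt) holds, i.e. escalate_receipt is forbidden. None of the other listed options is forbidden under the premises.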